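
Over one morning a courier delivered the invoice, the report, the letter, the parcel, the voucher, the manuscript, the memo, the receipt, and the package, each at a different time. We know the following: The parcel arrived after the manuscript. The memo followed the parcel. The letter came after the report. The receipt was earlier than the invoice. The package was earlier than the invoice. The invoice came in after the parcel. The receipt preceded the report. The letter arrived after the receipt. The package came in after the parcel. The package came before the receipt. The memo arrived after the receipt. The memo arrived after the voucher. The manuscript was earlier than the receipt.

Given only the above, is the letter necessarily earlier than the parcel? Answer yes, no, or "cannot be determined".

no

Tracing the constraints gives the parcel → the package → the receipt → the letter, so the parcel must come before the letter.
That means the letter cannot be before the parcel.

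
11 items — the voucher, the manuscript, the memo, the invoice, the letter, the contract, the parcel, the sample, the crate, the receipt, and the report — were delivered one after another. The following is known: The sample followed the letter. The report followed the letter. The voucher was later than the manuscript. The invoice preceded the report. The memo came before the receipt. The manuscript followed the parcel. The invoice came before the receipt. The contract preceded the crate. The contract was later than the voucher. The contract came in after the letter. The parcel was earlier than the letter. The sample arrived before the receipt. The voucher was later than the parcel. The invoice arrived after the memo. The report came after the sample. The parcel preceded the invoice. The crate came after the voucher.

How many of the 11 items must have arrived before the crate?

5

Directly stated before the crate: the contract and the voucher.
The letter reaches the crate via the letter → the contract → the crate.
The manuscript reaches the crate via the manuscript → the voucher → the crate.
The parcel reaches the crate via the parcel → the voucher → the crate.
No chain forces the sample (or any of the others) ahead of the crate.
That's the contract, the letter, the manuscript, the parcel, and the voucher — 5 in all.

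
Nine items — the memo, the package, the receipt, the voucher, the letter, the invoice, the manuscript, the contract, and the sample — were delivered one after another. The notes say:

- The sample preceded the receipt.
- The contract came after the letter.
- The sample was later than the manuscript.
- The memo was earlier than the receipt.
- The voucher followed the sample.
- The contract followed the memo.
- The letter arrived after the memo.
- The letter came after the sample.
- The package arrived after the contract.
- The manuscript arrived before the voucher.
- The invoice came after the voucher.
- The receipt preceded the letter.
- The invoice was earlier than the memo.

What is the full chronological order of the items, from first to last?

the manuscript, the sample, the voucher, the invoice, the memo, the receipt, the letter, the contract, the package

The constraints fix every adjacent pair, so only one ordering works:
the manuscript → the sample → the voucher → the invoice → the memo → the receipt → the letter → the contract → the package.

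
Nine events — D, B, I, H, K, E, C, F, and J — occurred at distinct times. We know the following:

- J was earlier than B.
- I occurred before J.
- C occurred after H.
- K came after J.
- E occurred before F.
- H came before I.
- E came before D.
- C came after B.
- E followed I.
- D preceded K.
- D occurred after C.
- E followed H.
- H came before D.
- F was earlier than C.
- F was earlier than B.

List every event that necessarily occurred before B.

E, F, H, I, J

Directly stated before B: F and J.
E reaches B via E → F → B.
H reaches B via H → E → F → B.
I reaches B via I → J → B.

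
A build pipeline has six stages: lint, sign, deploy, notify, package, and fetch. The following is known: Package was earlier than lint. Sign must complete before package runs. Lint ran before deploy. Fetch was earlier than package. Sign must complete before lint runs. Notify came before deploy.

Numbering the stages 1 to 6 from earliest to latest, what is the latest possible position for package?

Package must come before deploy and lint — 2 stages forced after it.
Everything else can be placed before package in some valid order, so package can sit as late as position 6 − 2 = 4.

4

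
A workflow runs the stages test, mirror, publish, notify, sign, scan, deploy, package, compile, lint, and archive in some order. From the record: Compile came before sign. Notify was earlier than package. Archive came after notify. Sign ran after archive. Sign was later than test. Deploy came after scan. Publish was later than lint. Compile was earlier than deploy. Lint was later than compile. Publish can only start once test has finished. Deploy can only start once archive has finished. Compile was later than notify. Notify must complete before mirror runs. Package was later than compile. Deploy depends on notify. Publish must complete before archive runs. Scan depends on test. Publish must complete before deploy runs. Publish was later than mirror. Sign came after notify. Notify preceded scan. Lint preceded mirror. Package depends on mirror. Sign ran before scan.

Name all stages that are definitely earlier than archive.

compile, lint, mirror, notify, publish, test

Directly stated before archive: notify and publish.
Compile reaches archive via compile → lint → publish → archive.
Lint reaches archive via lint → publish → archive.
Mirror reaches archive via mirror → publish → archive.
Likewise test reaches archive by chaining the stated constraints.
No chain forces package (or any of the others) ahead of archive.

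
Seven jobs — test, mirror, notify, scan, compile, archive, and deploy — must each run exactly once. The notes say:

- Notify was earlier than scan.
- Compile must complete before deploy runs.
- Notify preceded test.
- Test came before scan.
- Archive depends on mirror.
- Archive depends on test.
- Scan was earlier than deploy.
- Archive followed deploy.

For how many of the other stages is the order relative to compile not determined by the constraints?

Forced after compile: archive and deploy.
That leaves mirror, notify, scan, and test with no forced order relative to compile — 4.

4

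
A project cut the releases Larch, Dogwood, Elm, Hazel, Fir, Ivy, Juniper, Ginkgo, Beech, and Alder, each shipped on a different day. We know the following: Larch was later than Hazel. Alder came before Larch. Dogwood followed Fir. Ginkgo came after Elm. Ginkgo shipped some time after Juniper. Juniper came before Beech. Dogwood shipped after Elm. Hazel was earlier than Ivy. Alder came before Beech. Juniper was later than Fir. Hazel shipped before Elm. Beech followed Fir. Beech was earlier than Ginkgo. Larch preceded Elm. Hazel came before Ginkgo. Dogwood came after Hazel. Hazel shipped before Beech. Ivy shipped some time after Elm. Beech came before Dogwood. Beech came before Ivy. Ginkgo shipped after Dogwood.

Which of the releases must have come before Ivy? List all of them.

Directly stated before Ivy: Beech, Elm, and Hazel.
Alder reaches Ivy via Alder → Beech → Ivy.
Fir reaches Ivy via Fir → Beech → Ivy.
Juniper reaches Ivy via Juniper → Beech → Ivy.
Likewise Larch reaches Ivy by chaining the stated constraints.

Alder, Beech, Elm, Fir, Hazel, Juniper, Larch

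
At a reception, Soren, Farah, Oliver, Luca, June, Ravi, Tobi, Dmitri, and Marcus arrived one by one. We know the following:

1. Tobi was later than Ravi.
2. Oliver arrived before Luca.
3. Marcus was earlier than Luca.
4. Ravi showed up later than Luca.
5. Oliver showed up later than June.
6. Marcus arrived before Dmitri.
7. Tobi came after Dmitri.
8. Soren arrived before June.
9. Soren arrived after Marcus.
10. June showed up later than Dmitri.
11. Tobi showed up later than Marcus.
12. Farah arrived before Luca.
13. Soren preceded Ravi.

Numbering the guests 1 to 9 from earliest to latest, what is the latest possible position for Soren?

Soren must come before June, Luca, Oliver, Ravi, and Tobi — 5 guests forced after them.
Everything else can be placed before Soren in some valid order, so Soren can sit as late as position 9 − 5 = 4.

4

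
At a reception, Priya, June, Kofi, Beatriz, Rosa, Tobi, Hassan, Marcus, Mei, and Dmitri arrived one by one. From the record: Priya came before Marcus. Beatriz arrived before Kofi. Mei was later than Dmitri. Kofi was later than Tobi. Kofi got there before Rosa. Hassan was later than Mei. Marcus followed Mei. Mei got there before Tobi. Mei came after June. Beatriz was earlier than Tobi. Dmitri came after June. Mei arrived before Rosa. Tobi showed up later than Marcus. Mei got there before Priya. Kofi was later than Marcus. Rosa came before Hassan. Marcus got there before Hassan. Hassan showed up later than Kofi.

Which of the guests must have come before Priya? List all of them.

Directly stated before Priya: Mei.
Dmitri reaches Priya via Dmitri → Mei → Priya.
June reaches Priya via June → Mei → Priya.
No chain forces Hassan (or any of the others) ahead of Priya.

Dmitri, June, Mei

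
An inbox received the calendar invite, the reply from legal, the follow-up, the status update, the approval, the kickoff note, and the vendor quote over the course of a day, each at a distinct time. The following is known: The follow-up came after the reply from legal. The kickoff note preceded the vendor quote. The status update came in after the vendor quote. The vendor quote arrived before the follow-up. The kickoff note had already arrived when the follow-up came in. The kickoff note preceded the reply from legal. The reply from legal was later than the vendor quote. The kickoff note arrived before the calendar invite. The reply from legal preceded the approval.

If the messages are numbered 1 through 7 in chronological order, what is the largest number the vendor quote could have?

3

The vendor quote must come before the approval, the follow-up, the reply from legal, and the status update — 4 messages forced after it.
Everything else can be placed before the vendor quote in some valid order, so the vendor quote can sit as late as position 7 − 4 = 3.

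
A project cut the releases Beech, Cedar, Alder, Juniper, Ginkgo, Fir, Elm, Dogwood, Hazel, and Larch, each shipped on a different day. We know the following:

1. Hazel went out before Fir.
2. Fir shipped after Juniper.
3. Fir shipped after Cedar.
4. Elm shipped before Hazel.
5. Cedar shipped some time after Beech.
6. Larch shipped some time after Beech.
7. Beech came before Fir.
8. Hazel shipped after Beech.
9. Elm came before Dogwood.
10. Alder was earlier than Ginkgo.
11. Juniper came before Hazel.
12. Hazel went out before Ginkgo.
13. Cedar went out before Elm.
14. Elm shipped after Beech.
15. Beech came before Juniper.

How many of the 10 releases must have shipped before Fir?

Directly stated before Fir: Beech, Cedar, Hazel, and Juniper.
Elm reaches Fir via Elm → Hazel → Fir.
That's Beech, Cedar, Elm, Hazel, and Juniper — 5 in all.

5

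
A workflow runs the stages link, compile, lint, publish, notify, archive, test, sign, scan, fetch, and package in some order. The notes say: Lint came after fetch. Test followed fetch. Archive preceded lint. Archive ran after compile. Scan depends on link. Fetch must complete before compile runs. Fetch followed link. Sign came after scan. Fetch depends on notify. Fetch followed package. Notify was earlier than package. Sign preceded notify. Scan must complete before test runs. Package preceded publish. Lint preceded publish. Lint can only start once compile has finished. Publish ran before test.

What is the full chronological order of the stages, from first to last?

The constraints fix every adjacent pair, so only one ordering works:
link → scan → sign → notify → package → fetch → compile → archive → lint → publish → test.

link, scan, sign, notify, package, fetch, compile, archive, lint, publish, test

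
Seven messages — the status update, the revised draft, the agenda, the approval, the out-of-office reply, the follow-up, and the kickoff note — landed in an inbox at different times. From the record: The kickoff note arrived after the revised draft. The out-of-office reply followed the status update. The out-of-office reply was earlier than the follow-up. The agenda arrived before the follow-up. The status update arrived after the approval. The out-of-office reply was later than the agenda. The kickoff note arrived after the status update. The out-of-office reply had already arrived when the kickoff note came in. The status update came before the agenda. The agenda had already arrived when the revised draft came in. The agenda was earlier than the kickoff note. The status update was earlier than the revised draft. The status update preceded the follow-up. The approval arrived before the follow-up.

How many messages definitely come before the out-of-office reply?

Directly stated before the out-of-office reply: the agenda and the status update.
The approval reaches the out-of-office reply via the approval → the status update → the out-of-office reply.
No chain forces the follow-up (or any of the others) ahead of the out-of-office reply.
That's the agenda, the approval, and the status update — 3 in all.

3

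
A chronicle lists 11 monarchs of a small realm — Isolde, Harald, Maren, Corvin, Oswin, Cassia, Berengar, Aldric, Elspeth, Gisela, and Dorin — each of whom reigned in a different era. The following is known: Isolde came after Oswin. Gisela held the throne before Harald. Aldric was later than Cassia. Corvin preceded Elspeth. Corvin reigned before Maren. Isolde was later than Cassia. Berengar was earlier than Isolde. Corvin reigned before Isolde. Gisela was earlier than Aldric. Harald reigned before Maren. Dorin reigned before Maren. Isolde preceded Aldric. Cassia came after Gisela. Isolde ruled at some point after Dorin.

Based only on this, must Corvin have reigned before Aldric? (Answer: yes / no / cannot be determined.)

Chain the constraints: Corvin → Isolde → Aldric. Each link is directly stated, so Corvin comes before Aldric.

yes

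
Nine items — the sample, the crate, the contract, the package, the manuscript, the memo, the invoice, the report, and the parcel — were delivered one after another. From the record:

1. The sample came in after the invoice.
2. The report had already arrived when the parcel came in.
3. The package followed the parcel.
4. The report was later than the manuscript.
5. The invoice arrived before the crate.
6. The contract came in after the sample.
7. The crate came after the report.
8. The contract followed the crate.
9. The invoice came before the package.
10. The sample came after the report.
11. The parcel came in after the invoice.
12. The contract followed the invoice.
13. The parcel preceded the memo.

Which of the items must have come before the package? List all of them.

Directly stated before the package: the invoice and the parcel.
The manuscript reaches the package via the manuscript → the report → the parcel → the package.
The report reaches the package via the report → the parcel → the package.
No chain forces the contract (or any of the others) ahead of the package.

the invoice, the manuscript, the parcel, the report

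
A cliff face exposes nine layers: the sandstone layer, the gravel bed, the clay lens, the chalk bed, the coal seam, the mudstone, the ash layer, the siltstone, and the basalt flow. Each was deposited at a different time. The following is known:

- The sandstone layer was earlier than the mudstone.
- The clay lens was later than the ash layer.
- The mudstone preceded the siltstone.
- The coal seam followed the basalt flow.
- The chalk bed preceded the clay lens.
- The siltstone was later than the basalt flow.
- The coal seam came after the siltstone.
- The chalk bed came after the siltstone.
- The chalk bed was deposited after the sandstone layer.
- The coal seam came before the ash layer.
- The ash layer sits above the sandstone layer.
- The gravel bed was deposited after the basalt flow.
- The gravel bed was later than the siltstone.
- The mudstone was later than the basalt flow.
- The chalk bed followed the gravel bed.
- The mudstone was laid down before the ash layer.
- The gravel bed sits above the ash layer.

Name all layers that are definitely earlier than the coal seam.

Directly stated before the coal seam: the basalt flow and the siltstone.
The mudstone reaches the coal seam via the mudstone → the siltstone → the coal seam.
The sandstone layer reaches the coal seam via the sandstone layer → the mudstone → the siltstone → the coal seam.
No chain forces the clay lens (or any of the others) ahead of the coal seam.

the basalt flow, the mudstone, the sandstone layer, the siltstone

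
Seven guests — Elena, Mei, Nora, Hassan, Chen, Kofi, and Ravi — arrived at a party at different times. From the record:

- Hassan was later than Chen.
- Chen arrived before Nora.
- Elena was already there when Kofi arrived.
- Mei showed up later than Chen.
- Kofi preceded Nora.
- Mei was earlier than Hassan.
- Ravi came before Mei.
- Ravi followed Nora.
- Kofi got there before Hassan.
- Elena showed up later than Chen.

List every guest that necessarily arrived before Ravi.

Directly stated before Ravi: Nora.
Chen reaches Ravi via Chen → Nora → Ravi.
Elena reaches Ravi via Elena → Kofi → Nora → Ravi.
Kofi reaches Ravi via Kofi → Nora → Ravi.

Chen, Elena, Kofi, Nora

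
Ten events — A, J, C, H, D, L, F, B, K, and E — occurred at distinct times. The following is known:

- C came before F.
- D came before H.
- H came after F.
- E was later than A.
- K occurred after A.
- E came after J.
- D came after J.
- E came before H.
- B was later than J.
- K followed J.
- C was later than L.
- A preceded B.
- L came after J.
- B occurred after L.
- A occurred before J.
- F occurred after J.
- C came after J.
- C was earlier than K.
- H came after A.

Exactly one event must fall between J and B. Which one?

L

Tracing the constraints gives J → L → B, so L sits after J and before B.
No other event is forced both after J and before B.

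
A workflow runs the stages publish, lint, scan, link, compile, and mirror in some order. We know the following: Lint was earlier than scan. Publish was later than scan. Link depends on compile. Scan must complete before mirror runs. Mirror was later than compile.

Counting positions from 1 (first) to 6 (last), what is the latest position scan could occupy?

Scan must come before mirror and publish — 2 stages forced after it.
Everything else can be placed before scan in some valid order, so scan can sit as late as position 6 − 2 = 4.

4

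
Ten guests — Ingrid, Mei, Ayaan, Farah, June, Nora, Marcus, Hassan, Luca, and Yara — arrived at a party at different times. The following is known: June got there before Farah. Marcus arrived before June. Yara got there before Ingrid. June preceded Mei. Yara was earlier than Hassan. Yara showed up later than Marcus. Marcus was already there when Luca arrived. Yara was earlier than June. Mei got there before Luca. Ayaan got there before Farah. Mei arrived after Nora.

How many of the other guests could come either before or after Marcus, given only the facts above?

2

Forced after Marcus: Farah, Hassan, Ingrid, June, Luca, Mei, and Yara.
That leaves Ayaan and Nora with no forced order relative to Marcus — 2.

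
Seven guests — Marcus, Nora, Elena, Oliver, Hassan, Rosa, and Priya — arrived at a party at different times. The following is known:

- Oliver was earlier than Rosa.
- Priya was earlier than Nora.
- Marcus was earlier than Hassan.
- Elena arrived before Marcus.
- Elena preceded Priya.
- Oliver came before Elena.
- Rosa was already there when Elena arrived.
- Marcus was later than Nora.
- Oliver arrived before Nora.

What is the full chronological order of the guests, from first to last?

The constraints fix every adjacent pair, so only one ordering works:
Oliver → Rosa → Elena → Priya → Nora → Marcus → Hassan.

Oliver, Rosa, Elena, Priya, Nora, Marcus, Hassan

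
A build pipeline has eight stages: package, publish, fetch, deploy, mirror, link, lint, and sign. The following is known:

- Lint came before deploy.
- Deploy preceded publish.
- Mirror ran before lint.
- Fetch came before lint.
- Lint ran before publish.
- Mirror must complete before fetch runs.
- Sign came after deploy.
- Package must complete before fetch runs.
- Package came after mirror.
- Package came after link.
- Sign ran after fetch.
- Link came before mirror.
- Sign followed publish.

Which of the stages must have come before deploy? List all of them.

Directly stated before deploy: lint.
Fetch reaches deploy via fetch → lint → deploy.
Link reaches deploy via link → mirror → lint → deploy.
Mirror reaches deploy via mirror → lint → deploy.
Likewise package reaches deploy by chaining the stated constraints.
No chain forces sign (or any of the others) ahead of deploy.

fetch, link, lint, mirror, package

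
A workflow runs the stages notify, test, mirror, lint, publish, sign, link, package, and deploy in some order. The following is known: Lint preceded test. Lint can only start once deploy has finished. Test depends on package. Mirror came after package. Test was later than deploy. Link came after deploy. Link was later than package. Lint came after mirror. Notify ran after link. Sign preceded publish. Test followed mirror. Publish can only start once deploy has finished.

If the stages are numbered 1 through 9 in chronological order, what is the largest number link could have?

Link must come before notify — 1 stage forced after it.
Everything else can be placed before link in some valid order, so link can sit as late as position 9 − 1 = 8.

8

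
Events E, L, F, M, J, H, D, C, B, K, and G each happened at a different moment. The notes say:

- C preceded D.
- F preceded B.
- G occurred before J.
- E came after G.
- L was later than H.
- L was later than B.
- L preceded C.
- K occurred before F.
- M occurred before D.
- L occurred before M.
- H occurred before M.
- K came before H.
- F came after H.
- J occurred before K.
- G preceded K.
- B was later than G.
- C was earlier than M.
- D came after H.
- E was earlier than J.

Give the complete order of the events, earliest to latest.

G, E, J, K, H, F, B, L, C, M, D

The constraints fix every adjacent pair, so only one ordering works:
G → E → J → K → H → F → B → L → C → M → D.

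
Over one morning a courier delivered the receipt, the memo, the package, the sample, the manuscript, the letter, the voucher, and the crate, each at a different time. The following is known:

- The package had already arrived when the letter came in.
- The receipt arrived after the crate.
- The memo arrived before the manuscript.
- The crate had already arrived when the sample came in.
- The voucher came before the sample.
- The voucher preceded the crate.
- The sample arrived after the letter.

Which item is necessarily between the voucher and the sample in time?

the crate

Tracing the constraints gives the voucher → the crate → the sample, so the crate sits after the voucher and before the sample.
No other item is forced both after the voucher and before the sample.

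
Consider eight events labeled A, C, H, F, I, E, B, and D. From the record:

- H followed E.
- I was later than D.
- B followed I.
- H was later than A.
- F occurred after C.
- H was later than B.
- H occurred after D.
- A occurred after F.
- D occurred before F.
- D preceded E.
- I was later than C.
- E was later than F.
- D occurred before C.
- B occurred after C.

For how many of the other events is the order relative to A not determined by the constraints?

Forced before A: C, D, and F; forced after A: H.
That leaves B, E, and I with no forced order relative to A — 3.

3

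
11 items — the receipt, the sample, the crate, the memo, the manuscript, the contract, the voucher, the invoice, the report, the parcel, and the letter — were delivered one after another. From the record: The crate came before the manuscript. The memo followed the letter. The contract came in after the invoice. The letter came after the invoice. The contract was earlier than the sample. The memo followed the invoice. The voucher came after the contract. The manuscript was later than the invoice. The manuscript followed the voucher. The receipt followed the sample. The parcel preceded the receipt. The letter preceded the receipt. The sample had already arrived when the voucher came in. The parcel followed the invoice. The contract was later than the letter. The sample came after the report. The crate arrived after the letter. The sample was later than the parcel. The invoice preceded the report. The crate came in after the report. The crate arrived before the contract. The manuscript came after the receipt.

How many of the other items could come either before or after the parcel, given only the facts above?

5

Forced before the parcel: the invoice; forced after the parcel: the manuscript, the receipt, the sample, and the voucher.
That leaves the contract, the crate, the letter, the memo, and the report with no forced order relative to the parcel — 5.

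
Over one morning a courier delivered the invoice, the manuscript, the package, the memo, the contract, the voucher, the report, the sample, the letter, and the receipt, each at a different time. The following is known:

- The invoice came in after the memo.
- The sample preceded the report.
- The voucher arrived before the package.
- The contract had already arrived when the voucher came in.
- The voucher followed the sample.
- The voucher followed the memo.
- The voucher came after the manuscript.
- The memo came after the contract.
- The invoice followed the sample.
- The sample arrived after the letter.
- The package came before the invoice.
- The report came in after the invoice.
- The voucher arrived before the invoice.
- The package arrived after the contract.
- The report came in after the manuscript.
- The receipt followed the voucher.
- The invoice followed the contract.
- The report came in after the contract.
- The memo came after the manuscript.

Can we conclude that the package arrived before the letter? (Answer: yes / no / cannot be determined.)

Tracing the constraints gives the letter → the sample → the voucher → the package, so the letter must come before the package.
That means the package cannot be before the letter.

no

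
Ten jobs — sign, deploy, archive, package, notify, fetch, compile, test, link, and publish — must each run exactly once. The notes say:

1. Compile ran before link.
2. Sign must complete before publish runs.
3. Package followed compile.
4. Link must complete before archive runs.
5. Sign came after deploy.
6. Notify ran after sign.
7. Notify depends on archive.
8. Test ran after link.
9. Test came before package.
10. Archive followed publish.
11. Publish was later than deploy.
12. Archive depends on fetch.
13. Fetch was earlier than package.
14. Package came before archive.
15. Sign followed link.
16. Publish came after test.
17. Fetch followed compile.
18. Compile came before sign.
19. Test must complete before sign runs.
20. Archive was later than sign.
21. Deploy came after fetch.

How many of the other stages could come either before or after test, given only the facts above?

2

Forced before test: compile and link; forced after test: archive, notify, package, publish, and sign.
That leaves deploy and fetch with no forced order relative to test — 2.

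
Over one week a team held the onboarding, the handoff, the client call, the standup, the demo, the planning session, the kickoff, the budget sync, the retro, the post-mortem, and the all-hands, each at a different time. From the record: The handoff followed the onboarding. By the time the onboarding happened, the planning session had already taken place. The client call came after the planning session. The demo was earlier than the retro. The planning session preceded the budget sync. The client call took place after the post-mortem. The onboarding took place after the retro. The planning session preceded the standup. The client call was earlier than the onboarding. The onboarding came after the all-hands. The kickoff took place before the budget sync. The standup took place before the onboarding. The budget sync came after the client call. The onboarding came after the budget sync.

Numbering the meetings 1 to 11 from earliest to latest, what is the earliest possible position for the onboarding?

The all-hands, the budget sync, the client call, the demo, the kickoff, the planning session, the post-mortem, the retro, and the standup must all come before the onboarding — 9 forced predecessors.
Nothing else is forced ahead of the onboarding, so its earliest slot is position 9 + 1 = 10.

10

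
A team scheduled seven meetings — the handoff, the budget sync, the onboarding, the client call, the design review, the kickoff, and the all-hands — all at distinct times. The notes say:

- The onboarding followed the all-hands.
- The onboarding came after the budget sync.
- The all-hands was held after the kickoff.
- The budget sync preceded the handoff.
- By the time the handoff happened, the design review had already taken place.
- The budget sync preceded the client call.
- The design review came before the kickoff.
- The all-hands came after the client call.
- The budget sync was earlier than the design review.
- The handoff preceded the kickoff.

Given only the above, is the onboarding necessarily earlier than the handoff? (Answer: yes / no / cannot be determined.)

no

Tracing the constraints gives the handoff → the kickoff → the all-hands → the onboarding, so the handoff must come before the onboarding.
That means the onboarding cannot be before the handoff.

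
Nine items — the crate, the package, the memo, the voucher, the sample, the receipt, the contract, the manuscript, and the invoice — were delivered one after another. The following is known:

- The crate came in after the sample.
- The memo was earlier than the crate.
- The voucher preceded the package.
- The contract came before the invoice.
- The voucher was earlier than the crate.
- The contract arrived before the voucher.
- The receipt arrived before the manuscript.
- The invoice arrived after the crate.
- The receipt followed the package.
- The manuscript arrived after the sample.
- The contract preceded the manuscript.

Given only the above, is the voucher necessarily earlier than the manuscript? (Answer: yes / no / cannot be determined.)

yes

Chain the constraints: the voucher → the package → the receipt → the manuscript. Each link is directly stated, so the voucher comes before the manuscript.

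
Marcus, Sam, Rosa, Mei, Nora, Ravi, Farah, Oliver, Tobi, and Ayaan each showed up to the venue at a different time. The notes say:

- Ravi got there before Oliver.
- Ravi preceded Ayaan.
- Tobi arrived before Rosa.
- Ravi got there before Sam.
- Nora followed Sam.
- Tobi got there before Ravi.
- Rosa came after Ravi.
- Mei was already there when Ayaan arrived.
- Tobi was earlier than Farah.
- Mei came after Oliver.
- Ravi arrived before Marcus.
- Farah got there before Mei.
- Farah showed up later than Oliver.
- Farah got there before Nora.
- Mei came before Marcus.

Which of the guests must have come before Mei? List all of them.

Directly stated before Mei: Farah and Oliver.
Ravi reaches Mei via Ravi → Oliver → Mei.
Tobi reaches Mei via Tobi → Farah → Mei.
No chain forces Ayaan (or any of the others) ahead of Mei.

Farah, Oliver, Ravi, Tobi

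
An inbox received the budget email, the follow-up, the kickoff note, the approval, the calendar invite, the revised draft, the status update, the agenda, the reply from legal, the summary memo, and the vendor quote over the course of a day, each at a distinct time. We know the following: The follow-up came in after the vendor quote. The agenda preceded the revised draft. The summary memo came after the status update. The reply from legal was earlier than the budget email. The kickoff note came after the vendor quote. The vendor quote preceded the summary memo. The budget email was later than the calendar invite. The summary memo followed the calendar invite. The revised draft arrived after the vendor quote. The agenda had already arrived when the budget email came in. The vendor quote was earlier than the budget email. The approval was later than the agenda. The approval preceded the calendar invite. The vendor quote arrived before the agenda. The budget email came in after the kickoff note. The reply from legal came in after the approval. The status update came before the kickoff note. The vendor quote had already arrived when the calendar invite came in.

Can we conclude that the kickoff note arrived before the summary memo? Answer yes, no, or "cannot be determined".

No chain of stated constraints runs from the kickoff note to the summary memo, and none runs from the summary memo to the kickoff note either.
So the relative order of the kickoff note and the summary memo is not fixed by the given facts.

cannot be determined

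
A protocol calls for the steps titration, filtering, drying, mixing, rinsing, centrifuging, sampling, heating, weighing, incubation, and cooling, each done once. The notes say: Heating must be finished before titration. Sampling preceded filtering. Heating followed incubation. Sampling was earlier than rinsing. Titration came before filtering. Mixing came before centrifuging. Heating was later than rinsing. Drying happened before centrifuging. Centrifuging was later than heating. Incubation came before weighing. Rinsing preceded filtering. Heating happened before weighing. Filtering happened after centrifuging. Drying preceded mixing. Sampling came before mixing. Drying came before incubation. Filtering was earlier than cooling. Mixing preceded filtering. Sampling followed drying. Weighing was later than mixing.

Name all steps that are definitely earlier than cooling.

Directly stated before cooling: filtering.
Centrifuging reaches cooling via centrifuging → filtering → cooling.
Drying reaches cooling via drying → mixing → filtering → cooling.
Heating reaches cooling via heating → titration → filtering → cooling.
Likewise incubation, mixing, rinsing, sampling, and titration each reach cooling by chaining the stated constraints.
No chain forces weighing ahead of cooling.

centrifuging, drying, filtering, heating, incubation, mixing, rinsing, sampling, titration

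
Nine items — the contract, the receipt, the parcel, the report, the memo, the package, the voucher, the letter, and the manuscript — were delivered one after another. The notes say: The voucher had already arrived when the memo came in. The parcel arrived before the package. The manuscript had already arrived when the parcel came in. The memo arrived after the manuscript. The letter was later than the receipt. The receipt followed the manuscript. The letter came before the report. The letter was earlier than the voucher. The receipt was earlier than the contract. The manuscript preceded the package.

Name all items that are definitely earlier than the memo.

the letter, the manuscript, the receipt, the voucher

Directly stated before the memo: the manuscript and the voucher.
The letter reaches the memo via the letter → the voucher → the memo.
The receipt reaches the memo via the receipt → the letter → the voucher → the memo.
No chain forces the package (or any of the others) ahead of the memo.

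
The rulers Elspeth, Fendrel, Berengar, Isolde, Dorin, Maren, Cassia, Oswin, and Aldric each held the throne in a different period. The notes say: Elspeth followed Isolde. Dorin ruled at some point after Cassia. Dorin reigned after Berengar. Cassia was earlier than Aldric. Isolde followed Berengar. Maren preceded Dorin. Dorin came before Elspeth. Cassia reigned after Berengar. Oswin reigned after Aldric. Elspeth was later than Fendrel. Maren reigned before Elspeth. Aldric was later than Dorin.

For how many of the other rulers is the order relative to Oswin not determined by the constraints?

Forced before Oswin: Aldric, Berengar, Cassia, Dorin, and Maren.
That leaves Elspeth, Fendrel, and Isolde with no forced order relative to Oswin — 3.

3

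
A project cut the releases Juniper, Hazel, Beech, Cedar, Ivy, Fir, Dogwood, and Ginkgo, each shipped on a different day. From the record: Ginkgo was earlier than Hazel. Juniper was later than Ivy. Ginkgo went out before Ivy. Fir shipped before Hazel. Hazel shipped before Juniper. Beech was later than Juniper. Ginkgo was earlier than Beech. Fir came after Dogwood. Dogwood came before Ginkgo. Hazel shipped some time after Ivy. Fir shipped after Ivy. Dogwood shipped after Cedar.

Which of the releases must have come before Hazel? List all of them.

Cedar, Dogwood, Fir, Ginkgo, Ivy

Directly stated before Hazel: Fir, Ginkgo, and Ivy.
Cedar reaches Hazel via Cedar → Dogwood → Ginkgo → Hazel.
Dogwood reaches Hazel via Dogwood → Ginkgo → Hazel.
No chain forces Juniper (or any of the others) ahead of Hazel.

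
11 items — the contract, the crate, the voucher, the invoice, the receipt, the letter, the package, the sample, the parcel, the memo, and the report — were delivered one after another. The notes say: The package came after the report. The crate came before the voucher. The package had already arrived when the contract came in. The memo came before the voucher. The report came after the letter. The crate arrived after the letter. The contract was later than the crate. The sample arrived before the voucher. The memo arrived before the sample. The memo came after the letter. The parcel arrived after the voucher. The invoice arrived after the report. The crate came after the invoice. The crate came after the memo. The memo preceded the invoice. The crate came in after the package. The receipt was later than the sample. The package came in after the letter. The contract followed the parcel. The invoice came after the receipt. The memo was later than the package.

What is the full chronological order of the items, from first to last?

The constraints fix every adjacent pair, so only one ordering works:
the letter → the report → the package → the memo → the sample → the receipt → the invoice → the crate → the voucher → the parcel → the contract.

the letter, the report, the package, the memo, the sample, the receipt, the invoice, the crate, the voucher, the parcel, the contract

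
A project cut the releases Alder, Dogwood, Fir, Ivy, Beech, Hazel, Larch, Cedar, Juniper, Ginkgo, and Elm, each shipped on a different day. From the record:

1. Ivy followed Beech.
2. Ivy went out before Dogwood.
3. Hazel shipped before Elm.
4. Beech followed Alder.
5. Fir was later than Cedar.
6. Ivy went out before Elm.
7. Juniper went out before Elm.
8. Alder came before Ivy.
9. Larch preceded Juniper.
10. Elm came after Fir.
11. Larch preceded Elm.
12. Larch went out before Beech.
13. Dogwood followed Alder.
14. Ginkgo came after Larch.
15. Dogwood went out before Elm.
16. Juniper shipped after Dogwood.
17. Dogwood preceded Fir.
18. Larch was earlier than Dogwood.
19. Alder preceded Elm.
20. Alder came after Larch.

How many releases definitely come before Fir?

6

Directly stated before Fir: Cedar and Dogwood.
Alder reaches Fir via Alder → Dogwood → Fir.
Beech reaches Fir via Beech → Ivy → Dogwood → Fir.
Ivy reaches Fir via Ivy → Dogwood → Fir.
Likewise Larch reaches Fir by chaining the stated constraints.
No chain forces Juniper (or any of the others) ahead of Fir.
That's Alder, Beech, Cedar, Dogwood, Ivy, and Larch — 6 in all.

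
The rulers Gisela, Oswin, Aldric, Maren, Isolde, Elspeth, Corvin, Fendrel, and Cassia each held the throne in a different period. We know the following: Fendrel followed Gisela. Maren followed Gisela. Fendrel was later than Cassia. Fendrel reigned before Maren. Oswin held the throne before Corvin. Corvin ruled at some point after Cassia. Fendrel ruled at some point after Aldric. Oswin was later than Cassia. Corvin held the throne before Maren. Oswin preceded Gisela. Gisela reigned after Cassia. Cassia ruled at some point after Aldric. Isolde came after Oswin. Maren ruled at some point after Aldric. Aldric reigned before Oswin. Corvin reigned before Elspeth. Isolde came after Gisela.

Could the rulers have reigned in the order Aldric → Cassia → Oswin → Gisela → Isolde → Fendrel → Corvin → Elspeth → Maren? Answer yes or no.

yes

Check each stated constraint against the proposed order — e.g. Cassia is ahead of Corvin; Aldric is ahead of Maren. Every pair is in the required order; nothing is violated.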